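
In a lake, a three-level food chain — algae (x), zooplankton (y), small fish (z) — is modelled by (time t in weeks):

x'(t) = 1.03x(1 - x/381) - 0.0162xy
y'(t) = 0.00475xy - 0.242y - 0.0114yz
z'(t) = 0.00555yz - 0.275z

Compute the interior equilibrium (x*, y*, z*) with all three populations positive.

From dz/dt = 0: 0.00555y* = 0.275, so y* = 49.5.
From dx/dt = 0: 1.03(1 - x*/381) = 0.0162·49.5, giving x* = 381·(1 - 0.779) = 84.1.
From dy/dt = 0: 0.00475·84.1 - 0.242 = 0.0114z*, so z* = 0.157/0.0114 = 13.8.

x* ≈ 84.1, y* ≈ 49.5, z* ≈ 13.8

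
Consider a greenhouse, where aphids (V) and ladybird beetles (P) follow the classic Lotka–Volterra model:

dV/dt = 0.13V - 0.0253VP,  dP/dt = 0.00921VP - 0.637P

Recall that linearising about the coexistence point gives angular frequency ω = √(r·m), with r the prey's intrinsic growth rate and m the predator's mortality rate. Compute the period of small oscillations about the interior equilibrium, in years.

Here r = 0.13 and m = 0.637, so r·m = 0.0828.
ω = √0.0828 = 0.288 per year, hence T = 2π/ω ≈ 21.8 years.

T ≈ 21.8 years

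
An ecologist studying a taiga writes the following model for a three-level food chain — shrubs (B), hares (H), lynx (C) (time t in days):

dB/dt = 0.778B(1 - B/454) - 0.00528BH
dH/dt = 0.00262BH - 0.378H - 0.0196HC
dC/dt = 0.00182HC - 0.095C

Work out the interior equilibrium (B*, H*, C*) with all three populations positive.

B* ≈ 293, H* ≈ 52.2, C* ≈ 19.9

From dC/dt = 0: 0.00182H* = 0.095, so H* = 52.2.
From dB/dt = 0: 0.778(1 - B*/454) = 0.00528·52.2, giving B* = 454·(1 - 0.354) = 293.
From dH/dt = 0: 0.00262·293 - 0.378 = 0.0196C*, so C* = 0.39/0.0196 = 19.9.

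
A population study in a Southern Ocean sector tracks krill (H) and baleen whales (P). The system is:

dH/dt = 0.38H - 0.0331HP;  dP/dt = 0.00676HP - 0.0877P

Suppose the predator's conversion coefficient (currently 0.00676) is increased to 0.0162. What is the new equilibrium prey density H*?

H* ≈ 5.41

At the interior fixed point, setting dP/dt = 0 with P > 0 fixes H* = (predator death rate)/(HP coefficient) — independent of the other coefficients.
With the change, H* = 0.0877/0.0162 = 5.41; it falls from 13.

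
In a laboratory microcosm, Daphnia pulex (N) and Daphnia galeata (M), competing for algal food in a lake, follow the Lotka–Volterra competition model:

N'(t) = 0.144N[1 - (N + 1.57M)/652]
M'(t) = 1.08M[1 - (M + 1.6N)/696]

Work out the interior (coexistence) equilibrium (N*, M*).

Setting both brackets to zero gives the nullclines N + 1.57M = 652 and 1.6N + M = 696.
Substituting M = 696 - 1.6N into the first: N(1 - 1.57·1.6) = 652 - 1.57·696.
So N* = -441/-1.51 = 291, and then M* = 696 - 1.6·291 = 230.

N* ≈ 291, M* ≈ 230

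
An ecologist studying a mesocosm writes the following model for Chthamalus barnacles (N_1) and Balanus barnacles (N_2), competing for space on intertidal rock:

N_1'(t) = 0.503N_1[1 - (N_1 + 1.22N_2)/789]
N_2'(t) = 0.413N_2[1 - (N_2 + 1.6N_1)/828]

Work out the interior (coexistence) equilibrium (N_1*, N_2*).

Setting both brackets to zero gives the nullclines N_1 + 1.22N_2 = 789 and 1.6N_1 + N_2 = 828.
Substituting N_2 = 828 - 1.6N_1 into the first: N_1(1 - 1.22·1.6) = 789 - 1.22·828.
So N_1* = -221/-0.952 = 232, and then N_2* = 828 - 1.6·232 = 456.

N_1* ≈ 232, N_2* ≈ 456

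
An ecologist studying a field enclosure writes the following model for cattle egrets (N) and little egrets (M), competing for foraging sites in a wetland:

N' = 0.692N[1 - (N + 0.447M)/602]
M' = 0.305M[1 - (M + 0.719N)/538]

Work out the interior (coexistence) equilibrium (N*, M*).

Setting both brackets to zero gives the nullclines N + 0.447M = 602 and 0.719N + M = 538.
Substituting M = 538 - 0.719N into the first: N(1 - 0.447·0.719) = 602 - 0.447·538.
So N* = 362/0.679 = 533, and then M* = 538 - 0.719·533 = 155.

N* ≈ 533, M* ≈ 155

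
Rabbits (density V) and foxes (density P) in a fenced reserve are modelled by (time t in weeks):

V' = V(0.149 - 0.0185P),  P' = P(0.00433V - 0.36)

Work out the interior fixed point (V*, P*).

Set dP/dt = 0 with P > 0: 0.00433V - 0.36 = 0, so V* = 0.36/0.00433 = 83.1.
Set dV/dt = 0 with V > 0: 0.149 - 0.0185P = 0, so P* = 0.149/0.0185 = 8.05.

V* ≈ 83.1, P* ≈ 8.05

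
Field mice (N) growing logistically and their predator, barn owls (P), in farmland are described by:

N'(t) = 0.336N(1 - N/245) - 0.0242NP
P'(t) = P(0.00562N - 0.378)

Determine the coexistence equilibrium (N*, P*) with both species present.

From dP/dt = 0 with P > 0: 0.00562N* = 0.378, so N* = 67.3.
Substitute into dN/dt = 0: 0.336(1 - 67.3/245) = 0.0242P*.
The bracket is 0.725, giving P* = 0.244/0.0242 = 10.1.

N* ≈ 67.3, P* ≈ 10.1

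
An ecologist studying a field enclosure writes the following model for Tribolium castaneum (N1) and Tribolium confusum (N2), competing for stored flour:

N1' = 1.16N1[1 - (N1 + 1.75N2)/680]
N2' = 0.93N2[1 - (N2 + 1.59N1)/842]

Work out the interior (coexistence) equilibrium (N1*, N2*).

Setting both brackets to zero gives the nullclines N1 + 1.75N2 = 680 and 1.59N1 + N2 = 842.
Substituting N2 = 842 - 1.59N1 into the first: N1(1 - 1.75·1.59) = 680 - 1.75·842.
So N1* = -794/-1.78 = 445, and then N2* = 842 - 1.59·445 = 134.

N1* ≈ 445, N2* ≈ 134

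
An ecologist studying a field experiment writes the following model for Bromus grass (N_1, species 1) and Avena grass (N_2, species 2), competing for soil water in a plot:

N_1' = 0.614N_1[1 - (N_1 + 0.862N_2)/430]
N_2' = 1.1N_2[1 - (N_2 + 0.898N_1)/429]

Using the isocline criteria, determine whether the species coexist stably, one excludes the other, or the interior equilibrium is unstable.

Compare the nullcline intercepts: K1/α12 = 430/0.862 = 499 > K2 = 429; K2/α21 = 429/0.898 = 478 > K1 = 430.
Since both inequalities hold, each species can invade when rare, so the interior equilibrium is stable.

stable coexistence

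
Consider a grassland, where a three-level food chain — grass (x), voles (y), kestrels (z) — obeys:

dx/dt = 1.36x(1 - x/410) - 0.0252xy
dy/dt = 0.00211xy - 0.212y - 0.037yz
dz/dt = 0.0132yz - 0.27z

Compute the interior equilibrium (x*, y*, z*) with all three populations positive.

From dz/dt = 0: 0.0132y* = 0.27, so y* = 20.5.
From dx/dt = 0: 1.36(1 - x*/410) = 0.0252·20.5, giving x* = 410·(1 - 0.379) = 255.
From dy/dt = 0: 0.00211·255 - 0.212 = 0.037z*, so z* = 0.325/0.037 = 8.79.

x* ≈ 255, y* ≈ 20.5, z* ≈ 8.79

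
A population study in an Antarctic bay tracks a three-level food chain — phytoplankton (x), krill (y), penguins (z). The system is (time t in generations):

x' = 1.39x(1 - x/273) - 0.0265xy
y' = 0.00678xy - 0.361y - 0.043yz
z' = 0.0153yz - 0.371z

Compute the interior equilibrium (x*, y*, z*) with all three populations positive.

x* ≈ 147, y* ≈ 24.2, z* ≈ 14.8

From dz/dt = 0: 0.0153y* = 0.371, so y* = 24.2.
From dx/dt = 0: 1.39(1 - x*/273) = 0.0265·24.2, giving x* = 273·(1 - 0.462) = 147.
From dy/dt = 0: 0.00678·147 - 0.361 = 0.043z*, so z* = 0.634/0.043 = 14.8.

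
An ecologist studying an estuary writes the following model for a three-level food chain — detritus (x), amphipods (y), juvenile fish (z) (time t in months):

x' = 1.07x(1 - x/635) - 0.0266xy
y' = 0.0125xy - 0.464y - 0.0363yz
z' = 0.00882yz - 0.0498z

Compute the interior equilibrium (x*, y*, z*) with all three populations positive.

x* ≈ 546, y* ≈ 5.65, z* ≈ 175

From dz/dt = 0: 0.00882y* = 0.0498, so y* = 5.65.
From dx/dt = 0: 1.07(1 - x*/635) = 0.0266·5.65, giving x* = 635·(1 - 0.14) = 546.
From dy/dt = 0: 0.0125·546 - 0.464 = 0.0363z*, so z* = 6.36/0.0363 = 175.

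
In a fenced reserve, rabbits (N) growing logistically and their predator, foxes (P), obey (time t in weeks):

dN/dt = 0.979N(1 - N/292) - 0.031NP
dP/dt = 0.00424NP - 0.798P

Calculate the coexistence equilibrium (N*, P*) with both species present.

From dP/dt = 0 with P > 0: 0.00424N* = 0.798, so N* = 188.
Substitute into dN/dt = 0: 0.979(1 - 188/292) = 0.031P*.
The bracket is 0.355, giving P* = 0.348/0.031 = 11.2.

N* ≈ 188, P* ≈ 11.2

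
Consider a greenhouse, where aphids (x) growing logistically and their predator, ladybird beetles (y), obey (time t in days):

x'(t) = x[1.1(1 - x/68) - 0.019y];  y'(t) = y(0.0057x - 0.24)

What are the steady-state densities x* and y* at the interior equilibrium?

x* ≈ 42.1, y* ≈ 22

From dy/dt = 0 with y > 0: 0.0057x* = 0.24, so x* = 42.1.
Substitute into dx/dt = 0: 1.1(1 - 42.1/68) = 0.019y*.
The bracket is 0.381, giving y* = 0.419/0.019 = 22.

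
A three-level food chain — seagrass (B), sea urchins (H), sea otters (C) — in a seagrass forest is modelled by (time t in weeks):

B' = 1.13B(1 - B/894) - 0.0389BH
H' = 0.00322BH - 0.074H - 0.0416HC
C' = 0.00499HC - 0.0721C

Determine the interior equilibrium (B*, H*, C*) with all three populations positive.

B* ≈ 449, H* ≈ 14.4, C* ≈ 33

From dC/dt = 0: 0.00499H* = 0.0721, so H* = 14.4.
From dB/dt = 0: 1.13(1 - B*/894) = 0.0389·14.4, giving B* = 894·(1 - 0.497) = 449.
From dH/dt = 0: 0.00322·449 - 0.074 = 0.0416C*, so C* = 1.37/0.0416 = 33.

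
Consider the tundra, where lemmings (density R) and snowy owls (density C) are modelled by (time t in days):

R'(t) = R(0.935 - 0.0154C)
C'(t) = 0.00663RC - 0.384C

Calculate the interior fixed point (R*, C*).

Set dC/dt = 0 with C > 0: 0.00663R - 0.384 = 0, so R* = 0.384/0.00663 = 57.9.
Set dR/dt = 0 with R > 0: 0.935 - 0.0154C = 0, so C* = 0.935/0.0154 = 60.7.

R* ≈ 57.9, C* ≈ 60.7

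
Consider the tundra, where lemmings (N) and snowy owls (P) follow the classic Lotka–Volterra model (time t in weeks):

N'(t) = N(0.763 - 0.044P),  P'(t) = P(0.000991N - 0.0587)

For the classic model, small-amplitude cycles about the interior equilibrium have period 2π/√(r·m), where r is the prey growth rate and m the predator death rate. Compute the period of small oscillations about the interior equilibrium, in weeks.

Here r = 0.763 and m = 0.0587, so r·m = 0.0448.
ω = √0.0448 = 0.212 per week, hence T = 2π/ω ≈ 29.7 weeks.

T ≈ 29.7 weeks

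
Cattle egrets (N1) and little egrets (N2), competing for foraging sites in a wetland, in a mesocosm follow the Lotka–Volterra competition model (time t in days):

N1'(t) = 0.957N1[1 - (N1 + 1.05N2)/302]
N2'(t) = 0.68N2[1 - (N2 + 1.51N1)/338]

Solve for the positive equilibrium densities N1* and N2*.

N1* ≈ 90.4, N2* ≈ 202

Setting both brackets to zero gives the nullclines N1 + 1.05N2 = 302 and 1.51N1 + N2 = 338.
Substituting N2 = 338 - 1.51N1 into the first: N1(1 - 1.05·1.51) = 302 - 1.05·338.
So N1* = -52.9/-0.586 = 90.4, and then N2* = 338 - 1.51·90.4 = 202.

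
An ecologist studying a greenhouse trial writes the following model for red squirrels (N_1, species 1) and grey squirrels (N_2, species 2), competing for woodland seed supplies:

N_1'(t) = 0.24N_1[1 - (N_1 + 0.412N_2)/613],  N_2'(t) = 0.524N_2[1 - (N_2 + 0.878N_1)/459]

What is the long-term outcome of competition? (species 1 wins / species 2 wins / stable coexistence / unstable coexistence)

species 1 excludes species 2

Compare the nullcline intercepts: K1/α12 = 613/0.412 = 1490 > K2 = 459; K2/α21 = 459/0.878 = 523 < K1 = 613.
Since the inequalities point opposite ways, species 1 can invade but species 2 cannot.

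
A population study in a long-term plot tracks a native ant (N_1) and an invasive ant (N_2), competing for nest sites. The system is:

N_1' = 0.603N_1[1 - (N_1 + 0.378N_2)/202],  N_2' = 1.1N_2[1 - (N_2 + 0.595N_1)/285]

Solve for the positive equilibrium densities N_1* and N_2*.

Setting both brackets to zero gives the nullclines N_1 + 0.378N_2 = 202 and 0.595N_1 + N_2 = 285.
Substituting N_2 = 285 - 0.595N_1 into the first: N_1(1 - 0.378·0.595) = 202 - 0.378·285.
So N_1* = 94.3/0.775 = 122, and then N_2* = 285 - 0.595·122 = 213.

N_1* ≈ 122, N_2* ≈ 213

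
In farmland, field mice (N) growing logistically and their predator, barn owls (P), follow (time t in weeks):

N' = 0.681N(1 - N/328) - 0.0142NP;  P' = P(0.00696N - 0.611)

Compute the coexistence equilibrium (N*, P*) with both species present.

N* ≈ 87.8, P* ≈ 35.1

From dP/dt = 0 with P > 0: 0.00696N* = 0.611, so N* = 87.8.
Substitute into dN/dt = 0: 0.681(1 - 87.8/328) = 0.0142P*.
The bracket is 0.732, giving P* = 0.499/0.0142 = 35.1.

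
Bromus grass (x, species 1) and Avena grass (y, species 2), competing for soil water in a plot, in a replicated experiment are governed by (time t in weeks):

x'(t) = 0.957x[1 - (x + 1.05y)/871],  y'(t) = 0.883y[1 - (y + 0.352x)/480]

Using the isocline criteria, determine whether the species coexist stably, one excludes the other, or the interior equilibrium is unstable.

stable coexistence

Compare the nullcline intercepts: K1/α12 = 871/1.05 = 830 > K2 = 480; K2/α21 = 480/0.352 = 1360 > K1 = 871.
Since both inequalities hold, each species can invade when rare, so the interior equilibrium is stable.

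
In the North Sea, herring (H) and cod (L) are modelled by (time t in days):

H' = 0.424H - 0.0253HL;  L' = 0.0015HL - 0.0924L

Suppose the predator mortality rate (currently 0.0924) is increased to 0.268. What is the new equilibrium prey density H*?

H* ≈ 179

At the interior fixed point, setting dL/dt = 0 with L > 0 fixes H* = (predator death rate)/(HL coefficient) — independent of the other coefficients.
With the change, H* = 0.268/0.0015 = 179; it rises from 61.6.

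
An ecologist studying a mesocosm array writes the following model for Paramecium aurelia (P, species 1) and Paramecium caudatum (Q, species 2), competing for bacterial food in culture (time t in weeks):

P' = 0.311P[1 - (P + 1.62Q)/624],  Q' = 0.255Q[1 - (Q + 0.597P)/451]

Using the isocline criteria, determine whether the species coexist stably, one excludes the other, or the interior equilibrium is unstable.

species 2 excludes species 1

Compare the nullcline intercepts: K1/α12 = 624/1.62 = 385 < K2 = 451; K2/α21 = 451/0.597 = 755 > K1 = 624.
Since the inequalities point opposite ways, species 2 can invade but species 1 cannot.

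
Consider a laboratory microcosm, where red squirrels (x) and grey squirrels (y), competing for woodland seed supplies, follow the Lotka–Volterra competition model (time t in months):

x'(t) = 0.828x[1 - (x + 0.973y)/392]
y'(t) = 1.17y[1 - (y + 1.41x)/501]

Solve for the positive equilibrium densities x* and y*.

Setting both brackets to zero gives the nullclines x + 0.973y = 392 and 1.41x + y = 501.
Substituting y = 501 - 1.41x into the first: x(1 - 0.973·1.41) = 392 - 0.973·501.
So x* = -95.5/-0.372 = 257, and then y* = 501 - 1.41·257 = 139.

x* ≈ 257, y* ≈ 139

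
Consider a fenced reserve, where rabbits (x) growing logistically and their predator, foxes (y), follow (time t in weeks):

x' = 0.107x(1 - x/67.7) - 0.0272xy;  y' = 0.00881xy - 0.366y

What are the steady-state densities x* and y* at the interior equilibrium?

From dy/dt = 0 with y > 0: 0.00881x* = 0.366, so x* = 41.5.
Substitute into dx/dt = 0: 0.107(1 - 41.5/67.7) = 0.0272y*.
The bracket is 0.386, giving y* = 0.0413/0.0272 = 1.52.

x* ≈ 41.5, y* ≈ 1.52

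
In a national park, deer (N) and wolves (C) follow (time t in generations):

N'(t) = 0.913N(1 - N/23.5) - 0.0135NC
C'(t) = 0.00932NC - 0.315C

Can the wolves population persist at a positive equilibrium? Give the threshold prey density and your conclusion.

The predator equation gives dC/dt > 0 only when N > 0.315/0.00932 = 33.8.
Without the predator, N → K = 23.5. Since 23.5 < 33.8, the predator cannot invade.

Threshold N = 33.8; K < 33.8, so no, the predator goes extinct.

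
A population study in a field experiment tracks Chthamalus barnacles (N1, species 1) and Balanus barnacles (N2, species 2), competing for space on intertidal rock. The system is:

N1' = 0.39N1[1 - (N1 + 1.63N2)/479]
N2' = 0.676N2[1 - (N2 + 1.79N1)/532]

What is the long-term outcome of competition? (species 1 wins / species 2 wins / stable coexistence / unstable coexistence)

unstable coexistence (outcome depends on initial conditions)

Compare the nullcline intercepts: K1/α12 = 479/1.63 = 294 < K2 = 532; K2/α21 = 532/1.79 = 297 < K1 = 479.
Since both are reversed, neither can invade when rare; the interior point is a saddle.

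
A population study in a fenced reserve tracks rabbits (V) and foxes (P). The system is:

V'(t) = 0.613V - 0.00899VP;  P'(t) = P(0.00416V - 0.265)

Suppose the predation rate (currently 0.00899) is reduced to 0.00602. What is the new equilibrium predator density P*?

P* ≈ 102

At the interior fixed point, setting dV/dt = 0 with V > 0 fixes P* = (prey growth rate)/(VP coefficient) — independent of the other coefficients.
With the change, P* = 0.613/0.00602 = 102; it rises from 68.2.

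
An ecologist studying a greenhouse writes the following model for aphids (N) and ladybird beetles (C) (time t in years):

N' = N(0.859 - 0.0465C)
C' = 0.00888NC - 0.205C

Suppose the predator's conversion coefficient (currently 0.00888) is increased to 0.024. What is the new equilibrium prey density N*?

N* ≈ 8.54

At the interior fixed point, setting dC/dt = 0 with C > 0 fixes N* = (predator death rate)/(NC coefficient) — independent of the other coefficients.
With the change, N* = 0.205/0.024 = 8.54; it falls from 23.1.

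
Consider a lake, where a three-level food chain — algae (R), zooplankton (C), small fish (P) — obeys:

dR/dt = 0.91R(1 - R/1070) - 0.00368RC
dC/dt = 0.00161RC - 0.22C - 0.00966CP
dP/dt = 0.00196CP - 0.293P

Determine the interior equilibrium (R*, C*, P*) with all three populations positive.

R* ≈ 423, C* ≈ 149, P* ≈ 47.8

From dP/dt = 0: 0.00196C* = 0.293, so C* = 149.
From dR/dt = 0: 0.91(1 - R*/1070) = 0.00368·149, giving R* = 1070·(1 - 0.605) = 423.
From dC/dt = 0: 0.00161·423 - 0.22 = 0.00966P*, so P* = 0.461/0.00966 = 47.8.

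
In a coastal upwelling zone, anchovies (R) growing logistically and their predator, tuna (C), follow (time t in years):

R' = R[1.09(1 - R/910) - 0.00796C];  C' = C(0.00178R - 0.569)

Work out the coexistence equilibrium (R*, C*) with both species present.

From dC/dt = 0 with C > 0: 0.00178R* = 0.569, so R* = 320.
Substitute into dR/dt = 0: 1.09(1 - 320/910) = 0.00796C*.
The bracket is 0.649, giving C* = 0.707/0.00796 = 88.8.

R* ≈ 320, C* ≈ 88.8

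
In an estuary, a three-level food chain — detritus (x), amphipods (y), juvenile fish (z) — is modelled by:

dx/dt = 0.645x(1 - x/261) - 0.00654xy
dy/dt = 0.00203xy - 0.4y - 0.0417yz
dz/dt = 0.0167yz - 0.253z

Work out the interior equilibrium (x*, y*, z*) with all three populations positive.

x* ≈ 221, y* ≈ 15.1, z* ≈ 1.16

From dz/dt = 0: 0.0167y* = 0.253, so y* = 15.1.
From dx/dt = 0: 0.645(1 - x*/261) = 0.00654·15.1, giving x* = 261·(1 - 0.154) = 221.
From dy/dt = 0: 0.00203·221 - 0.4 = 0.0417z*, so z* = 0.0484/0.0417 = 1.16.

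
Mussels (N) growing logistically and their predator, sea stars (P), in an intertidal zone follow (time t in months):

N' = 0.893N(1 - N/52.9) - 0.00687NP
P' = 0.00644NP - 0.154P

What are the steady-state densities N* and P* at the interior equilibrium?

From dP/dt = 0 with P > 0: 0.00644N* = 0.154, so N* = 23.9.
Substitute into dN/dt = 0: 0.893(1 - 23.9/52.9) = 0.00687P*.
The bracket is 0.548, giving P* = 0.489/0.00687 = 71.2.

N* ≈ 23.9, P* ≈ 71.2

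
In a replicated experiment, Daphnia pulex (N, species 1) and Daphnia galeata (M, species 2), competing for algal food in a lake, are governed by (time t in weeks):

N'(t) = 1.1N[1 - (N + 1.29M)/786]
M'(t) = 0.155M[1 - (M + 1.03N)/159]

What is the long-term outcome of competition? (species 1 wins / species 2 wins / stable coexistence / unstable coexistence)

species 1 excludes species 2

Compare the nullcline intercepts: K1/α12 = 786/1.29 = 609 > K2 = 159; K2/α21 = 159/1.03 = 154 < K1 = 786.
Since the inequalities point opposite ways, species 1 can invade but species 2 cannot.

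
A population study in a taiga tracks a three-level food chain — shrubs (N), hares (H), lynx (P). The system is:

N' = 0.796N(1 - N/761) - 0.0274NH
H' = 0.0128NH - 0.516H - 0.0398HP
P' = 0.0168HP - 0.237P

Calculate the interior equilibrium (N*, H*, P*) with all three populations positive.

N* ≈ 391, H* ≈ 14.1, P* ≈ 113

From dP/dt = 0: 0.0168H* = 0.237, so H* = 14.1.
From dN/dt = 0: 0.796(1 - N*/761) = 0.0274·14.1, giving N* = 761·(1 - 0.486) = 391.
From dH/dt = 0: 0.0128·391 - 0.516 = 0.0398P*, so P* = 4.49/0.0398 = 113.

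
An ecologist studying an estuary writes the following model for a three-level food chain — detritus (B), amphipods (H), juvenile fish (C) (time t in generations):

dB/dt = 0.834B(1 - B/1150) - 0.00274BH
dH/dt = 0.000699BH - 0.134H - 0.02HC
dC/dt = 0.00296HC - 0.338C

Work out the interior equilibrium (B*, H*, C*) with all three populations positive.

From dC/dt = 0: 0.00296H* = 0.338, so H* = 114.
From dB/dt = 0: 0.834(1 - B*/1150) = 0.00274·114, giving B* = 1150·(1 - 0.375) = 719.
From dH/dt = 0: 0.000699·719 - 0.134 = 0.02C*, so C* = 0.368/0.02 = 18.4.

B* ≈ 719, H* ≈ 114, C* ≈ 18.4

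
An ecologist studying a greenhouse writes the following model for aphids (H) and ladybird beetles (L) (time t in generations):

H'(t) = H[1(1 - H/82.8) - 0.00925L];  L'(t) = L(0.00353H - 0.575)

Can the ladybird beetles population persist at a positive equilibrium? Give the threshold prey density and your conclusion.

Threshold H = 163; K < 163, so no, the predator goes extinct.

The predator equation gives dL/dt > 0 only when H > 0.575/0.00353 = 163.
Without the predator, H → K = 82.8. Since 82.8 < 163, the predator cannot invade.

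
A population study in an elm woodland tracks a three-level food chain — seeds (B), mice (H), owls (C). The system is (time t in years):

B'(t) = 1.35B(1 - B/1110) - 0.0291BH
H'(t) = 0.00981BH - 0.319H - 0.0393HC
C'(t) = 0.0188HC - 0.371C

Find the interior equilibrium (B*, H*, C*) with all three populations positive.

From dC/dt = 0: 0.0188H* = 0.371, so H* = 19.7.
From dB/dt = 0: 1.35(1 - B*/1110) = 0.0291·19.7, giving B* = 1110·(1 - 0.425) = 638.
From dH/dt = 0: 0.00981·638 - 0.319 = 0.0393C*, so C* = 5.94/0.0393 = 151.

B* ≈ 638, H* ≈ 19.7, C* ≈ 151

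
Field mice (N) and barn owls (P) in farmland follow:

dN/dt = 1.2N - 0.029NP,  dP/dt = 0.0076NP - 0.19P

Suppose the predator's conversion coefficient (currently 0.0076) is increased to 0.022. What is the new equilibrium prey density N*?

At the interior fixed point, setting dP/dt = 0 with P > 0 fixes N* = (predator death rate)/(NP coefficient) — independent of the other coefficients.
With the change, N* = 0.19/0.022 = 8.64; it falls from 25.

N* ≈ 8.64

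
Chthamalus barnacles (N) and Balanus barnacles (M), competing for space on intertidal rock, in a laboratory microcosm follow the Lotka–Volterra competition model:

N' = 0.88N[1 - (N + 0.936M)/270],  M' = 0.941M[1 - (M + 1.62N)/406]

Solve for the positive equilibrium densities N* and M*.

N* ≈ 213, M* ≈ 60.8

Setting both brackets to zero gives the nullclines N + 0.936M = 270 and 1.62N + M = 406.
Substituting M = 406 - 1.62N into the first: N(1 - 0.936·1.62) = 270 - 0.936·406.
So N* = -110/-0.516 = 213, and then M* = 406 - 1.62·213 = 60.8.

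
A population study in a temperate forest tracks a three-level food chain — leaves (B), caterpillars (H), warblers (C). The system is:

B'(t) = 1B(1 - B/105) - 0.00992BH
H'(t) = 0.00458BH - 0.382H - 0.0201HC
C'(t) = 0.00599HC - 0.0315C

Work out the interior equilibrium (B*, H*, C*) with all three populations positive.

B* ≈ 99.5, H* ≈ 5.26, C* ≈ 3.67

From dC/dt = 0: 0.00599H* = 0.0315, so H* = 5.26.
From dB/dt = 0: 1(1 - B*/105) = 0.00992·5.26, giving B* = 105·(1 - 0.0522) = 99.5.
From dH/dt = 0: 0.00458·99.5 - 0.382 = 0.0201C*, so C* = 0.0738/0.0201 = 3.67.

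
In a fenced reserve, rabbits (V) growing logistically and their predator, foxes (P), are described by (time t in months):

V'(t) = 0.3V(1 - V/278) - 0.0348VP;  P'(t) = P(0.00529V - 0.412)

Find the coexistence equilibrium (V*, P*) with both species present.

From dP/dt = 0 with P > 0: 0.00529V* = 0.412, so V* = 77.9.
Substitute into dV/dt = 0: 0.3(1 - 77.9/278) = 0.0348P*.
The bracket is 0.72, giving P* = 0.216/0.0348 = 6.21.

V* ≈ 77.9, P* ≈ 6.21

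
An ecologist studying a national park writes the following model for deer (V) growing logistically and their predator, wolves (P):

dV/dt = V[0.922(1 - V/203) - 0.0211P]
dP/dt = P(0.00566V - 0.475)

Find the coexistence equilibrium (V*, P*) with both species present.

From dP/dt = 0 with P > 0: 0.00566V* = 0.475, so V* = 83.9.
Substitute into dV/dt = 0: 0.922(1 - 83.9/203) = 0.0211P*.
The bracket is 0.587, giving P* = 0.541/0.0211 = 25.6.

V* ≈ 83.9, P* ≈ 25.6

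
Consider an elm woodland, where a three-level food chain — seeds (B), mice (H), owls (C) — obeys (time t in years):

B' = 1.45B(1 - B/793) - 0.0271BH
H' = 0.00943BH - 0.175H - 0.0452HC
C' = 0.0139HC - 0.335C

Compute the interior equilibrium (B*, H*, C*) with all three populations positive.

B* ≈ 436, H* ≈ 24.1, C* ≈ 87

From dC/dt = 0: 0.0139H* = 0.335, so H* = 24.1.
From dB/dt = 0: 1.45(1 - B*/793) = 0.0271·24.1, giving B* = 793·(1 - 0.45) = 436.
From dH/dt = 0: 0.00943·436 - 0.175 = 0.0452C*, so C* = 3.93/0.0452 = 87.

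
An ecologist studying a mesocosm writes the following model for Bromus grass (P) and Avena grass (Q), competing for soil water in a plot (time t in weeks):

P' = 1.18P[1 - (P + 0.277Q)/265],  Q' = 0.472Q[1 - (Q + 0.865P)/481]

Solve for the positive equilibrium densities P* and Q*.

P* ≈ 173, Q* ≈ 331

Setting both brackets to zero gives the nullclines P + 0.277Q = 265 and 0.865P + Q = 481.
Substituting Q = 481 - 0.865P into the first: P(1 - 0.277·0.865) = 265 - 0.277·481.
So P* = 132/0.76 = 173, and then Q* = 481 - 0.865·173 = 331.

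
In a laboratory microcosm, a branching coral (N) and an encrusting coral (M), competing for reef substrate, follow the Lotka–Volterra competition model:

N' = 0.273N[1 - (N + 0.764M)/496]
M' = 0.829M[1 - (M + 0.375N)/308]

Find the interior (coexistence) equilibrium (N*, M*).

N* ≈ 365, M* ≈ 171

Setting both brackets to zero gives the nullclines N + 0.764M = 496 and 0.375N + M = 308.
Substituting M = 308 - 0.375N into the first: N(1 - 0.764·0.375) = 496 - 0.764·308.
So N* = 261/0.714 = 365, and then M* = 308 - 0.375·365 = 171.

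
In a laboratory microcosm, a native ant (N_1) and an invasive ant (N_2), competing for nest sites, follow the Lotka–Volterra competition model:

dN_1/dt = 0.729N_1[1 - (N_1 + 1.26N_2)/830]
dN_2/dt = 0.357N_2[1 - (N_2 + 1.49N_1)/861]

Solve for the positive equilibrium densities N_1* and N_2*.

N_1* ≈ 290, N_2* ≈ 428

Setting both brackets to zero gives the nullclines N_1 + 1.26N_2 = 830 and 1.49N_1 + N_2 = 861.
Substituting N_2 = 861 - 1.49N_1 into the first: N_1(1 - 1.26·1.49) = 830 - 1.26·861.
So N_1* = -255/-0.877 = 290, and then N_2* = 861 - 1.49·290 = 428.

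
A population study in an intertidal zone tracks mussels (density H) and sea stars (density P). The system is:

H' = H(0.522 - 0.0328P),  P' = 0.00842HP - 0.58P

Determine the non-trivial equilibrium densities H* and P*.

Set dP/dt = 0 with P > 0: 0.00842H - 0.58 = 0, so H* = 0.58/0.00842 = 68.9.
Set dH/dt = 0 with H > 0: 0.522 - 0.0328P = 0, so P* = 0.522/0.0328 = 15.9.

H* ≈ 68.9, P* ≈ 15.9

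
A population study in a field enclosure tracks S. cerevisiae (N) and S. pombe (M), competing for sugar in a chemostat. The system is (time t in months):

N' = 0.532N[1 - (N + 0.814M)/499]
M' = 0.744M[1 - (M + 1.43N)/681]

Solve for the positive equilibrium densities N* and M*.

N* ≈ 337, M* ≈ 199

Setting both brackets to zero gives the nullclines N + 0.814M = 499 and 1.43N + M = 681.
Substituting M = 681 - 1.43N into the first: N(1 - 0.814·1.43) = 499 - 0.814·681.
So N* = -55.3/-0.164 = 337, and then M* = 681 - 1.43·337 = 199.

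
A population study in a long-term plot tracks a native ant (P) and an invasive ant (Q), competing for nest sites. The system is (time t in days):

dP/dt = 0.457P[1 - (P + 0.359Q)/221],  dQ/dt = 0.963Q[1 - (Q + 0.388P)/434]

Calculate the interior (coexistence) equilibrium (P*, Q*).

P* ≈ 75.7, Q* ≈ 405

Setting both brackets to zero gives the nullclines P + 0.359Q = 221 and 0.388P + Q = 434.
Substituting Q = 434 - 0.388P into the first: P(1 - 0.359·0.388) = 221 - 0.359·434.
So P* = 65.2/0.861 = 75.7, and then Q* = 434 - 0.388·75.7 = 405.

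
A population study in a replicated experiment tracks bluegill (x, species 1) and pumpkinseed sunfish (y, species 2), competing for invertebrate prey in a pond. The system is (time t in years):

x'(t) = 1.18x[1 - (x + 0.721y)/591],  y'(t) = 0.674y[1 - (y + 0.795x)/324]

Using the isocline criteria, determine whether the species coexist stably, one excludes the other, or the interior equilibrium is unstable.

species 1 excludes species 2

Compare the nullcline intercepts: K1/α12 = 591/0.721 = 820 > K2 = 324; K2/α21 = 324/0.795 = 408 < K1 = 591.
Since the inequalities point opposite ways, species 1 can invade but species 2 cannot.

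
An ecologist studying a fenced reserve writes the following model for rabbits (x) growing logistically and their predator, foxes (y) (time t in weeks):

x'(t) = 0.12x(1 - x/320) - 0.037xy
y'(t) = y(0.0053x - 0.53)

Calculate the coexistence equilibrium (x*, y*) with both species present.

x* ≈ 100, y* ≈ 2.23

From dy/dt = 0 with y > 0: 0.0053x* = 0.53, so x* = 100.
Substitute into dx/dt = 0: 0.12(1 - 100/320) = 0.037y*.
The bracket is 0.688, giving y* = 0.0825/0.037 = 2.23.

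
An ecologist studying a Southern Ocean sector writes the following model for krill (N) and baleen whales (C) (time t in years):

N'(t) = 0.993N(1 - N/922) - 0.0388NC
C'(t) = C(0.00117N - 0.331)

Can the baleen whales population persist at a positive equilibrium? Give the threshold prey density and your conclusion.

The predator equation gives dC/dt > 0 only when N > 0.331/0.00117 = 283.
Without the predator, N → K = 922. Since 922 > 283, the predator can invade and persist.

Threshold N = 283; K > 283, so yes, the predator persists.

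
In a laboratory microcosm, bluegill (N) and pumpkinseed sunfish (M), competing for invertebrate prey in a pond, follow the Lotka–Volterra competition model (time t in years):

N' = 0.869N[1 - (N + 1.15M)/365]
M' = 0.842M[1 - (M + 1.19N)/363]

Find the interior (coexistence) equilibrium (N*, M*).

N* ≈ 142, M* ≈ 194

Setting both brackets to zero gives the nullclines N + 1.15M = 365 and 1.19N + M = 363.
Substituting M = 363 - 1.19N into the first: N(1 - 1.15·1.19) = 365 - 1.15·363.
So N* = -52.4/-0.368 = 142, and then M* = 363 - 1.19·142 = 194.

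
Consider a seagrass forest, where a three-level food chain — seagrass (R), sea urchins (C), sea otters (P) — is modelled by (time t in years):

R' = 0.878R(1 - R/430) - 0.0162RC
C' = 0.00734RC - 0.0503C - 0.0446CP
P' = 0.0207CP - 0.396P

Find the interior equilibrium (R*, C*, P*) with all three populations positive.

R* ≈ 278, C* ≈ 19.1, P* ≈ 44.7

From dP/dt = 0: 0.0207C* = 0.396, so C* = 19.1.
From dR/dt = 0: 0.878(1 - R*/430) = 0.0162·19.1, giving R* = 430·(1 - 0.353) = 278.
From dC/dt = 0: 0.00734·278 - 0.0503 = 0.0446P*, so P* = 1.99/0.0446 = 44.7.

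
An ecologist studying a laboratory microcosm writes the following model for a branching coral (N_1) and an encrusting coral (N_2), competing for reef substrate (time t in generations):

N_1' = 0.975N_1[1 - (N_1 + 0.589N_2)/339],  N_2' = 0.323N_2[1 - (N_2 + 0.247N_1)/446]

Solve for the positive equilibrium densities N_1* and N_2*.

N_1* ≈ 89.3, N_2* ≈ 424

Setting both brackets to zero gives the nullclines N_1 + 0.589N_2 = 339 and 0.247N_1 + N_2 = 446.
Substituting N_2 = 446 - 0.247N_1 into the first: N_1(1 - 0.589·0.247) = 339 - 0.589·446.
So N_1* = 76.3/0.855 = 89.3, and then N_2* = 446 - 0.247·89.3 = 424.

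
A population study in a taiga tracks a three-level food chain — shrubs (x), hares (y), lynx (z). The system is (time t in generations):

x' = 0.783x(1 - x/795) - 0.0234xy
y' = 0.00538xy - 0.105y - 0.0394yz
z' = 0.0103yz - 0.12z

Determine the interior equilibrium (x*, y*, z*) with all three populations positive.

x* ≈ 518, y* ≈ 11.7, z* ≈ 68.1

From dz/dt = 0: 0.0103y* = 0.12, so y* = 11.7.
From dx/dt = 0: 0.783(1 - x*/795) = 0.0234·11.7, giving x* = 795·(1 - 0.348) = 518.
From dy/dt = 0: 0.00538·518 - 0.105 = 0.0394z*, so z* = 2.68/0.0394 = 68.1.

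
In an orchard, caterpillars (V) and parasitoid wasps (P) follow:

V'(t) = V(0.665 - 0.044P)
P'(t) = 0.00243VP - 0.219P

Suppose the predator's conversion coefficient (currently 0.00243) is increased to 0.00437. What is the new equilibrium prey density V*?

V* ≈ 50.1

At the interior fixed point, setting dP/dt = 0 with P > 0 fixes V* = (predator death rate)/(VP coefficient) — independent of the other coefficients.
With the change, V* = 0.219/0.00437 = 50.1; it falls from 90.1.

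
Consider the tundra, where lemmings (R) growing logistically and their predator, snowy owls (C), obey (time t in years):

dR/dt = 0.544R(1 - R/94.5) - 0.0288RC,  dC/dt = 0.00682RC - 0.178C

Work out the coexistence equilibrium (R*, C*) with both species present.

From dC/dt = 0 with C > 0: 0.00682R* = 0.178, so R* = 26.1.
Substitute into dR/dt = 0: 0.544(1 - 26.1/94.5) = 0.0288C*.
The bracket is 0.724, giving C* = 0.394/0.0288 = 13.7.

R* ≈ 26.1, C* ≈ 13.7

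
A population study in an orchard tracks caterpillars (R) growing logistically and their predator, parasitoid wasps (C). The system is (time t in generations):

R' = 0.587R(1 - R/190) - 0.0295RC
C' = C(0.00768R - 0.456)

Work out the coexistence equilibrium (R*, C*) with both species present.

R* ≈ 59.4, C* ≈ 13.7

From dC/dt = 0 with C > 0: 0.00768R* = 0.456, so R* = 59.4.
Substitute into dR/dt = 0: 0.587(1 - 59.4/190) = 0.0295C*.
The bracket is 0.688, giving C* = 0.404/0.0295 = 13.7.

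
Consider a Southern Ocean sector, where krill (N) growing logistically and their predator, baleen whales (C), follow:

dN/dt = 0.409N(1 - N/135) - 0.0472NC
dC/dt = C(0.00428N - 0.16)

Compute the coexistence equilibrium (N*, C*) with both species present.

From dC/dt = 0 with C > 0: 0.00428N* = 0.16, so N* = 37.4.
Substitute into dN/dt = 0: 0.409(1 - 37.4/135) = 0.0472C*.
The bracket is 0.723, giving C* = 0.296/0.0472 = 6.27.

N* ≈ 37.4, C* ≈ 6.27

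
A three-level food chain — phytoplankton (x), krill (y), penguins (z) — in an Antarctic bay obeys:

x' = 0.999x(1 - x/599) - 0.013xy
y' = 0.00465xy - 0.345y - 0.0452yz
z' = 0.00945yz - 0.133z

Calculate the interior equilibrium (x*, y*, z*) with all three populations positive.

x* ≈ 489, y* ≈ 14.1, z* ≈ 42.7

From dz/dt = 0: 0.00945y* = 0.133, so y* = 14.1.
From dx/dt = 0: 0.999(1 - x*/599) = 0.013·14.1, giving x* = 599·(1 - 0.183) = 489.
From dy/dt = 0: 0.00465·489 - 0.345 = 0.0452z*, so z* = 1.93/0.0452 = 42.7.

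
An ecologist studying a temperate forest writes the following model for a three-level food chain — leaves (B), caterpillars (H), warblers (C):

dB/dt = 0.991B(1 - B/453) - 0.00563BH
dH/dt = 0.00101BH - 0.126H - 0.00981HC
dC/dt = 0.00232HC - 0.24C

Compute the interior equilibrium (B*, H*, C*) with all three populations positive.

B* ≈ 187, H* ≈ 103, C* ≈ 6.39

From dC/dt = 0: 0.00232H* = 0.24, so H* = 103.
From dB/dt = 0: 0.991(1 - B*/453) = 0.00563·103, giving B* = 453·(1 - 0.588) = 187.
From dH/dt = 0: 0.00101·187 - 0.126 = 0.00981C*, so C* = 0.0626/0.00981 = 6.39.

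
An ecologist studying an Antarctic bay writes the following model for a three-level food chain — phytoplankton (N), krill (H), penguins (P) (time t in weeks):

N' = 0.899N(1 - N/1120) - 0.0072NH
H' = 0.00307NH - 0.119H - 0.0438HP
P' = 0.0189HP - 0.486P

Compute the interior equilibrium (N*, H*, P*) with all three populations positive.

From dP/dt = 0: 0.0189H* = 0.486, so H* = 25.7.
From dN/dt = 0: 0.899(1 - N*/1120) = 0.0072·25.7, giving N* = 1120·(1 - 0.206) = 889.
From dH/dt = 0: 0.00307·889 - 0.119 = 0.0438P*, so P* = 2.61/0.0438 = 59.6.

N* ≈ 889, H* ≈ 25.7, P* ≈ 59.6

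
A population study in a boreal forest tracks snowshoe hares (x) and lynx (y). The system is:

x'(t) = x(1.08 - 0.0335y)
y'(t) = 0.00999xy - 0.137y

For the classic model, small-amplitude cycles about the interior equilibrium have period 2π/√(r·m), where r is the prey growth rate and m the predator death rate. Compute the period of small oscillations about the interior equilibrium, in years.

Here r = 1.08 and m = 0.137, so r·m = 0.148.
ω = √0.148 = 0.385 per year, hence T = 2π/ω ≈ 16.3 years.

T ≈ 16.3 years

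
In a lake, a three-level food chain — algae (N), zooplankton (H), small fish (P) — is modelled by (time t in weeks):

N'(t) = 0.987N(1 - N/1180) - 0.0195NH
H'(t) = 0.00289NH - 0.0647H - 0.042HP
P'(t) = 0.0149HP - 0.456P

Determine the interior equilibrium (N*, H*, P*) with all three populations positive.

N* ≈ 467, H* ≈ 30.6, P* ≈ 30.6

From dP/dt = 0: 0.0149H* = 0.456, so H* = 30.6.
From dN/dt = 0: 0.987(1 - N*/1180) = 0.0195·30.6, giving N* = 1180·(1 - 0.605) = 467.
From dH/dt = 0: 0.00289·467 - 0.0647 = 0.042P*, so P* = 1.28/0.042 = 30.6.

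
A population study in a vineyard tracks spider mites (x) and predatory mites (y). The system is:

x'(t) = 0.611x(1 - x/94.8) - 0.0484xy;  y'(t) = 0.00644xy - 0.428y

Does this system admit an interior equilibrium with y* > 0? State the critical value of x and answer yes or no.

Threshold x = 66.5; K > 66.5, so yes, the predator persists.

The predator equation gives dy/dt > 0 only when x > 0.428/0.00644 = 66.5.
Without the predator, x → K = 94.8. Since 94.8 > 66.5, the predator can invade and persist.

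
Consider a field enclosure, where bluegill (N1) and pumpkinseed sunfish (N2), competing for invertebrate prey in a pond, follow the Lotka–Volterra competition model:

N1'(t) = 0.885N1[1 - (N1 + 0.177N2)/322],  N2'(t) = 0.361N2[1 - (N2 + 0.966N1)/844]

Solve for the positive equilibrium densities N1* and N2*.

Setting both brackets to zero gives the nullclines N1 + 0.177N2 = 322 and 0.966N1 + N2 = 844.
Substituting N2 = 844 - 0.966N1 into the first: N1(1 - 0.177·0.966) = 322 - 0.177·844.
So N1* = 173/0.829 = 208, and then N2* = 844 - 0.966·208 = 643.

N1* ≈ 208, N2* ≈ 643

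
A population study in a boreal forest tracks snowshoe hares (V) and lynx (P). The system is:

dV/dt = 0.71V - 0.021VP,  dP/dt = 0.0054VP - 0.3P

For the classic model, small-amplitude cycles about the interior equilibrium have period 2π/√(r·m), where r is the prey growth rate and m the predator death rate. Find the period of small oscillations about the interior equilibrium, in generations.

Here r = 0.71 and m = 0.3, so r·m = 0.213.
ω = √0.213 = 0.462 per generation, hence T = 2π/ω ≈ 13.6 generations.

T ≈ 13.6 generations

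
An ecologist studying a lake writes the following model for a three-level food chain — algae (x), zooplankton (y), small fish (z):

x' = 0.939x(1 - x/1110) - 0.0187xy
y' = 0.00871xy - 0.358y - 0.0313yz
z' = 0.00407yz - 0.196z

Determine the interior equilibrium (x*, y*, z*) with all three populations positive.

From dz/dt = 0: 0.00407y* = 0.196, so y* = 48.2.
From dx/dt = 0: 0.939(1 - x*/1110) = 0.0187·48.2, giving x* = 1110·(1 - 0.959) = 45.5.
From dy/dt = 0: 0.00871·45.5 - 0.358 = 0.0313z*, so z* = 0.038/0.0313 = 1.21.

x* ≈ 45.5, y* ≈ 48.2, z* ≈ 1.21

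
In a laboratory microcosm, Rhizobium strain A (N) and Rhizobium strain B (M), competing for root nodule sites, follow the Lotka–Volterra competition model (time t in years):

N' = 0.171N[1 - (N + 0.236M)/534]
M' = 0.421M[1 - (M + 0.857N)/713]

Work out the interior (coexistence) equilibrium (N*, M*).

Setting both brackets to zero gives the nullclines N + 0.236M = 534 and 0.857N + M = 713.
Substituting M = 713 - 0.857N into the first: N(1 - 0.236·0.857) = 534 - 0.236·713.
So N* = 366/0.798 = 458, and then M* = 713 - 0.857·458 = 320.

N* ≈ 458, M* ≈ 320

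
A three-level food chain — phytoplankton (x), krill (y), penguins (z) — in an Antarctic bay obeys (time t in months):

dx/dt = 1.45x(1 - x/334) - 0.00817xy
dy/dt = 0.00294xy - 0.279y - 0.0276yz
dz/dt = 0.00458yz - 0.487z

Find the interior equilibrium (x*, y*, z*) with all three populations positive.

From dz/dt = 0: 0.00458y* = 0.487, so y* = 106.
From dx/dt = 0: 1.45(1 - x*/334) = 0.00817·106, giving x* = 334·(1 - 0.599) = 134.
From dy/dt = 0: 0.00294·134 - 0.279 = 0.0276z*, so z* = 0.115/0.0276 = 4.15.

x* ≈ 134, y* ≈ 106, z* ≈ 4.15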